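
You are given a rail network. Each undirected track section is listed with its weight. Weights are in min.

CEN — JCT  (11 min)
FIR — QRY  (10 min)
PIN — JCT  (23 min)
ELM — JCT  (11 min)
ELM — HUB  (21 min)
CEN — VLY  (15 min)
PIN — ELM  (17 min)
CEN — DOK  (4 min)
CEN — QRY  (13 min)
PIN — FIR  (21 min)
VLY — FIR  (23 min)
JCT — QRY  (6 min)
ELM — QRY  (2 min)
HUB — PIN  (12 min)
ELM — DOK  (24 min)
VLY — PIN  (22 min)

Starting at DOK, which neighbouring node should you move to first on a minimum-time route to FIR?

Compare a few routes:
DOK → CEN → QRY → FIR: 4+13+10 = 27
DOK → CEN → JCT → QRY → FIR: 4+11+6+10 = 31
Cheapest is DOK → CEN → QRY → FIR at 27 min.
So from DOK the first move is to CEN.

CEN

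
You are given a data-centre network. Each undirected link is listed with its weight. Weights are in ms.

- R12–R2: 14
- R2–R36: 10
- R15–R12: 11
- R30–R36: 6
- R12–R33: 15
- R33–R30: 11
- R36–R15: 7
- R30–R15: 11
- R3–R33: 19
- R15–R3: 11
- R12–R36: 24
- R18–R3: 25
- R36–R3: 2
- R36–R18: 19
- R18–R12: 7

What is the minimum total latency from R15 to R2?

Running Dijkstra from R15:
R15: 0
R36: 7  (via R15)
R3: 9  (via R36)
R30: 11  (via R15)
R12: 11  (via R15)
R2: 17  (via R36)
Shortest route: R15 → R36 → R2 = 17 ms.

17 ms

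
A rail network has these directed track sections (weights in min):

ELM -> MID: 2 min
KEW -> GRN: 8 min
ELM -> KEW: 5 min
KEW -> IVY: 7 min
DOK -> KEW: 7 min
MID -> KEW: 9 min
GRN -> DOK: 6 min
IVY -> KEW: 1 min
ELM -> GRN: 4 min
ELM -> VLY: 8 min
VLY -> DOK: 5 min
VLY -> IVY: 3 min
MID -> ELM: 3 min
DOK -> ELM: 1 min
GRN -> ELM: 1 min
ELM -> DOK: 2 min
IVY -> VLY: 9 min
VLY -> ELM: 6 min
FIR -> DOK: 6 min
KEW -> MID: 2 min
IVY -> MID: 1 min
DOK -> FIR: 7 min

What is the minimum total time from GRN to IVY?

Running Dijkstra from GRN:
GRN: 0
ELM: 1  (via GRN)
MID: 3  (via ELM)
DOK: 3  (via ELM)
KEW: 6  (via ELM)
VLY: 9  (via ELM)
FIR: 10  (via DOK)
IVY: 12  (via VLY)
Shortest route: GRN–ELM–VLY–IVY = 12 min.

12 min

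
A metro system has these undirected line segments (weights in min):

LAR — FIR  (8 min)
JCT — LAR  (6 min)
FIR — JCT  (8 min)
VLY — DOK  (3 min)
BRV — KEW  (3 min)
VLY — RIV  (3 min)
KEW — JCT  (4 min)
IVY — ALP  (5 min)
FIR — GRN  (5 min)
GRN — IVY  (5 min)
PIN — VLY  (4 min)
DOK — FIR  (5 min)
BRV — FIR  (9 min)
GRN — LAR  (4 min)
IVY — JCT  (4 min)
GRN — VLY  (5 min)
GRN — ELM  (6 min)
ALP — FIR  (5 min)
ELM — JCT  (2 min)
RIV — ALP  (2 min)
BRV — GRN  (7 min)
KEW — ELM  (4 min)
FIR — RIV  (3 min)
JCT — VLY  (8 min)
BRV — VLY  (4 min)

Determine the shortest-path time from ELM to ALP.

11 min

Settle nodes by increasing distance from ELM:
ELM: 0
JCT: 2  (via ELM)
KEW: 4  (via ELM)
GRN: 6  (via ELM)
IVY: 6  (via JCT)
BRV: 7  (via KEW)
LAR: 8  (via JCT)
FIR: 10  (via JCT)
VLY: 10  (via JCT)
ALP: 11  (via IVY)
Shortest route: ELM → JCT → IVY → ALP = 11 min.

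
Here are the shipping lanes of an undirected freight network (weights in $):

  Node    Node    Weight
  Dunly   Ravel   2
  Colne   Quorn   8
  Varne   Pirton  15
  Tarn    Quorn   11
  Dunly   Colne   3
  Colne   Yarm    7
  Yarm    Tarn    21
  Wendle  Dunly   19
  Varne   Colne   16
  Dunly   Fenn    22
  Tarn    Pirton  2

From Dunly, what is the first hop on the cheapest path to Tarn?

Colne

Compare a few routes:
Dunly–Colne–Quorn–Tarn: 3+8+11 = 22
Dunly–Colne–Yarm–Tarn: 3+7+21 = 31
Dunly–Colne–Varne–Pirton–Tarn: 3+16+15+2 = 36
The minimum is $22 via Dunly–Colne–Quorn–Tarn.
So from Dunly the first move is to Colne.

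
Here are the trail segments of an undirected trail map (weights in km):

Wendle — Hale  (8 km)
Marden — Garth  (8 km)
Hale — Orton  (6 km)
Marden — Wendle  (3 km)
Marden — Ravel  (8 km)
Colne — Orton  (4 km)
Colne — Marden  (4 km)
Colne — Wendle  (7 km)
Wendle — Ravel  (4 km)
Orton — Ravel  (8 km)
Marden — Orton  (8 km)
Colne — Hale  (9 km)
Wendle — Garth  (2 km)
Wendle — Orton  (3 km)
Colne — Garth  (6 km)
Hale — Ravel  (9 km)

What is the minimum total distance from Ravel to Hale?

Settle nodes by increasing distance from Ravel:
Ravel: 0
Wendle: 4  (via Ravel)
Garth: 6  (via Wendle)
Orton: 7  (via Wendle)
Marden: 7  (via Wendle)
Hale: 9  (via Ravel)
Shortest route: Ravel–Hale = 9 km.

9 km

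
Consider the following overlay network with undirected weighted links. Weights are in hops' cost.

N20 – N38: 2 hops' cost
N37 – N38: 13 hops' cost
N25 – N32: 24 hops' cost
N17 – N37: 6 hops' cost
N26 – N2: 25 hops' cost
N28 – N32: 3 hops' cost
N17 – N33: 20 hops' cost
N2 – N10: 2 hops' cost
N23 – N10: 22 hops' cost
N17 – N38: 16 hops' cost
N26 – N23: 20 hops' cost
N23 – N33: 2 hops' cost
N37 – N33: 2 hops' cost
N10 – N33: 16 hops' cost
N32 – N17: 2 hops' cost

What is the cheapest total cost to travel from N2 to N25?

52 hops' cost

Candidate routes:
N2 - N10 - N33 - N37 - N17 - N32 - N25: 2+16+2+6+2+24 = 52
N2 - N10 - N23 - N33 - N37 - N17 - N32 - N25: 2+22+2+2+6+2+24 = 60
Cheapest is N2 - N10 - N33 - N37 - N17 - N32 - N25 at 52 hops' cost.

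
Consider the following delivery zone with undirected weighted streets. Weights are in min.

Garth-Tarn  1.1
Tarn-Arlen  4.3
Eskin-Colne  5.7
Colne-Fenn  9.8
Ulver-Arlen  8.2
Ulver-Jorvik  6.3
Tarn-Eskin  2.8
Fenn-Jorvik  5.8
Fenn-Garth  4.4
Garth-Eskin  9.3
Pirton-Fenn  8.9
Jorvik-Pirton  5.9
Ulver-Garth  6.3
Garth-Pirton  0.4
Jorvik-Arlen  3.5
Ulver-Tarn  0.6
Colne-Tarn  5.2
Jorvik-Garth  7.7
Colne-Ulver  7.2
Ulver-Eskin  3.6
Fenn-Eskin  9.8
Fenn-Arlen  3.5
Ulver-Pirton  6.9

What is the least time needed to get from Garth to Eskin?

Running Dijkstra from Garth:
Garth: 0
Pirton: 0.4  (via Garth)
Tarn: 1.1  (via Garth)
Ulver: 1.7  (via Tarn)
Eskin: 3.9  (via Tarn)
Shortest route: Garth–Tarn–Eskin = 3.9 min.

3.9 min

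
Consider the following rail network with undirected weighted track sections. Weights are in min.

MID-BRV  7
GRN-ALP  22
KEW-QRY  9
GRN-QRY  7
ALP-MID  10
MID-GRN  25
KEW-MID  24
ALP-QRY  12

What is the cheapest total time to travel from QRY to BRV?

Compare a few routes:
QRY–GRN–MID–BRV: 7+25+7 = 39
QRY–ALP–MID–BRV: 12+10+7 = 29
The minimum is 29 min via QRY–ALP–MID–BRV.

29 min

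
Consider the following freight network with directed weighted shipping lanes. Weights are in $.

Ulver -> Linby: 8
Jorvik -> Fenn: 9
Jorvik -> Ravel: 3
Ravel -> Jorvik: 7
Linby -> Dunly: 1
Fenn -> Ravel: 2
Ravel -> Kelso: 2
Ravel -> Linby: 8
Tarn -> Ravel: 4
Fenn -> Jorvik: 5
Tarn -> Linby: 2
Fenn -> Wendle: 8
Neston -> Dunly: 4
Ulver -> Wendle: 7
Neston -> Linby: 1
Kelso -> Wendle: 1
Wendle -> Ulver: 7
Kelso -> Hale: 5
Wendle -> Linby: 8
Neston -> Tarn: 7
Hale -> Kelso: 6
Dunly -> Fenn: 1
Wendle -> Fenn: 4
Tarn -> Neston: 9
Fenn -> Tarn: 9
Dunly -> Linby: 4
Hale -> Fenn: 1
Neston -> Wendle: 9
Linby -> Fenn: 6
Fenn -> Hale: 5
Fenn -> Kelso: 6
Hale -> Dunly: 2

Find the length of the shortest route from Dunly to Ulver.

$13

Settle nodes by increasing distance from Dunly:
Dunly: 0
Fenn: 1  (via Dunly)
Ravel: 3  (via Fenn)
Linby: 4  (via Dunly)
Kelso: 5  (via Ravel)
Jorvik: 6  (via Fenn)
Wendle: 6  (via Kelso)
Hale: 6  (via Fenn)
Tarn: 10  (via Fenn)
Ulver: 13  (via Wendle)
Shortest route: Dunly → Fenn → Ravel → Kelso → Wendle → Ulver = $13.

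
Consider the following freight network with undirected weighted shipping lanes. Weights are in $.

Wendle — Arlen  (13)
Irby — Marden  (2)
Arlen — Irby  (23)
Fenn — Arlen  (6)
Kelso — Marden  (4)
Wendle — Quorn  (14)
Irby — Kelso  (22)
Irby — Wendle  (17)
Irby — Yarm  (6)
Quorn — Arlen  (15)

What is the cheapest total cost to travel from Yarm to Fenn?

$35

Compare a few routes:
Yarm–Irby–Arlen–Fenn: 6+23+6 = 35
Yarm–Irby–Wendle–Arlen–Fenn: 6+17+13+6 = 42
Cheapest is Yarm–Irby–Arlen–Fenn at $35.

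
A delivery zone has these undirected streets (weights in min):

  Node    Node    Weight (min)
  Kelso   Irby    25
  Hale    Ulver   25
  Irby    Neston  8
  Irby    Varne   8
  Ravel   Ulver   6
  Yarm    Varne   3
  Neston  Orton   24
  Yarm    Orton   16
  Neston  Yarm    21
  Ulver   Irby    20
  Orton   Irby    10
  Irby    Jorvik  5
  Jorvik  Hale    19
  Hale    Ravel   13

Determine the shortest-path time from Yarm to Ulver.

31 min

Enumerating some paths:
Yarm–Varne–Irby–Ulver: 3+8+20 = 31
Yarm–Orton–Irby–Ulver: 16+10+20 = 46
The minimum is 31 min via Yarm–Varne–Irby–Ulver.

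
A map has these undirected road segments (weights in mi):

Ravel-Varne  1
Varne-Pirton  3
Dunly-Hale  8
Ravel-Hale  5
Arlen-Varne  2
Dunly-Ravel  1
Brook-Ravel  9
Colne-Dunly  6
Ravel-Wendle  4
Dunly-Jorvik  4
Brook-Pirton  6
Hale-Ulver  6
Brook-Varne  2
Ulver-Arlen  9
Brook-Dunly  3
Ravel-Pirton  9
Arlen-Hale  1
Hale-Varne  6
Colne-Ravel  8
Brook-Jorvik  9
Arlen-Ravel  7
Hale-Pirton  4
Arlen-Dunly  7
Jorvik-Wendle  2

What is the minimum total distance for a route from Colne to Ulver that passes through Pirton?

21 mi

Shortest Colne→Pirton: Colne → Dunly → Ravel → Varne → Pirton = 11
Shortest Pirton→Ulver: Pirton → Hale → Ulver = 10
Total via Pirton: 11 + 10 = 21 mi.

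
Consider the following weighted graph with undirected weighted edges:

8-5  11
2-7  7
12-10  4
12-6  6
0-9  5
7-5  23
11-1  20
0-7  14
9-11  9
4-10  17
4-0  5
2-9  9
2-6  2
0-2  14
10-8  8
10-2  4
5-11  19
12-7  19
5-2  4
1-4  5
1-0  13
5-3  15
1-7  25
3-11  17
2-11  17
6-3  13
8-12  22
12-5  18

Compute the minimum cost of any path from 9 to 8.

21

Enumerating some paths:
9 → 2 → 5 → 8: 9+4+11 = 24
9 → 2 → 10 → 8: 9+4+8 = 21
The minimum is 21 via 9 → 2 → 10 → 8.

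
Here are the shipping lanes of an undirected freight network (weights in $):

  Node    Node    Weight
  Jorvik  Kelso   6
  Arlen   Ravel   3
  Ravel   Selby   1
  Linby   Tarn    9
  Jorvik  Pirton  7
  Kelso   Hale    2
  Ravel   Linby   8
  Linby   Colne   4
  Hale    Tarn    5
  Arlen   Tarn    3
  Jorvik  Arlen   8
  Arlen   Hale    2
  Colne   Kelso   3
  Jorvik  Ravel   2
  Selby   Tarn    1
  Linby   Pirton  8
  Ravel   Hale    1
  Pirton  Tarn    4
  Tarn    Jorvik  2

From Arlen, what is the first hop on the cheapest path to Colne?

Compare a few routes:
Arlen - Ravel - Hale - Kelso - Colne: 3+1+2+3 = 9
Arlen - Hale - Kelso - Colne: 2+2+3 = 7
Cheapest is Arlen - Hale - Kelso - Colne at $7.
So from Arlen the first move is to Hale.

Hale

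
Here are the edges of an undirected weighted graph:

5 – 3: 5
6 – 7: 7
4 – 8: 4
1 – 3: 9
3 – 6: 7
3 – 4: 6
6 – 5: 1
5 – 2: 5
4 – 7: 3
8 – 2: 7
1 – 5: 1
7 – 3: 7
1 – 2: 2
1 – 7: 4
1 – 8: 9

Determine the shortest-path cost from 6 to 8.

Running Dijkstra from 6:
6: 0
5: 1  (via 6)
1: 2  (via 5)
2: 4  (via 1)
3: 6  (via 5)
7: 6  (via 1)
4: 9  (via 7)
8: 11  (via 1)
Shortest route: 6 → 5 → 1 → 8 = 11.

11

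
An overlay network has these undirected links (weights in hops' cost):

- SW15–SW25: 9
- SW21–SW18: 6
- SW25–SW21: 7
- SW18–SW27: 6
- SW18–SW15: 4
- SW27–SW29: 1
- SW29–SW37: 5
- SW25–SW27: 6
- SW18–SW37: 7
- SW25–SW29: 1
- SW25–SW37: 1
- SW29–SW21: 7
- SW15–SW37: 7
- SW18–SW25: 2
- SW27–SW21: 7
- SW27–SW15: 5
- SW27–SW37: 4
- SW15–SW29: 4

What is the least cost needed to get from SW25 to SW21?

Settle nodes by increasing distance from SW25:
SW25: 0
SW37: 1  (via SW25)
SW29: 1  (via SW25)
SW18: 2  (via SW25)
SW27: 2  (via SW29)
SW15: 5  (via SW29)
SW21: 7  (via SW25)
Shortest route: SW25 → SW21 = 7 hops' cost.

7 hops' cost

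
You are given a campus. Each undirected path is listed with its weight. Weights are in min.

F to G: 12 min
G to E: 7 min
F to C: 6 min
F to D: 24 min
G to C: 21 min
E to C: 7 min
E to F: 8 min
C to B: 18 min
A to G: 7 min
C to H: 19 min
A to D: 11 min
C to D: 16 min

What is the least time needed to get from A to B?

39 min

Running Dijkstra from A:
A: 0
G: 7  (via A)
D: 11  (via A)
E: 14  (via G)
F: 19  (via G)
C: 21  (via E)
B: 39  (via C)
Shortest route: A → G → E → C → B = 39 min.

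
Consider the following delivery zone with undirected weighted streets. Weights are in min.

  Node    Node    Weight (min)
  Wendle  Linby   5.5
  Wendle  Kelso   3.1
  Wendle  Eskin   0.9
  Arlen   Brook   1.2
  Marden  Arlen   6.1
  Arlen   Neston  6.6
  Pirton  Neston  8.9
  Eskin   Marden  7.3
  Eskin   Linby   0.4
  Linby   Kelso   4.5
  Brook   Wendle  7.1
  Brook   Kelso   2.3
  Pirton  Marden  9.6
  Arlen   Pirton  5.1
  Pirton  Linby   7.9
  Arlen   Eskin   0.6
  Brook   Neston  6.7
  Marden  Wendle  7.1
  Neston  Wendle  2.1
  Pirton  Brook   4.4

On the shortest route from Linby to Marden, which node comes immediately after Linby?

Enumerating some paths:
Linby–Wendle–Marden: 5.5+7.1 = 12.6
Linby–Eskin–Arlen–Marden: 0.4+0.6+6.1 = 7.1
Linby–Eskin–Wendle–Marden: 0.4+0.9+7.1 = 8.4
Linby–Eskin–Marden: 0.4+7.3 = 7.7
Cheapest is Linby–Eskin–Arlen–Marden at 7.1 min.
So from Linby the first move is to Eskin.

Eskin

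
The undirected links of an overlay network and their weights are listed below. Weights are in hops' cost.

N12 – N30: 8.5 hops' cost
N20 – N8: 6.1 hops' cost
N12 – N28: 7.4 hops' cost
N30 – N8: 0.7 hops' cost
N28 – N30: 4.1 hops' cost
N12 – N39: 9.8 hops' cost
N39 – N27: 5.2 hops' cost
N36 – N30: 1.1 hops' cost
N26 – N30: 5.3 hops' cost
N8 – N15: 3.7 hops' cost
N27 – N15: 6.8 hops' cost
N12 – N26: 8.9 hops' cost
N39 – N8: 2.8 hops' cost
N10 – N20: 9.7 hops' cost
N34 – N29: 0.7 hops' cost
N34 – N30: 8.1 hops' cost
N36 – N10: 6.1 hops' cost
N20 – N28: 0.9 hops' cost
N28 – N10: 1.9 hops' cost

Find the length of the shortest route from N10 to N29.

Settle nodes by increasing distance from N10:
N10: 0
N28: 1.9  (via N10)
N20: 2.8  (via N28)
N30: 6  (via N28)
N36: 6.1  (via N10)
N8: 6.7  (via N30)
N12: 9.3  (via N28)
N39: 9.5  (via N8)
N15: 10.4  (via N8)
N26: 11.3  (via N30)
N34: 14.1  (via N30)
N27: 14.7  (via N39)
N29: 14.8  (via N34)
Shortest route: N10–N28–N30–N34–N29 = 14.8 hops' cost.

14.8 hops' cost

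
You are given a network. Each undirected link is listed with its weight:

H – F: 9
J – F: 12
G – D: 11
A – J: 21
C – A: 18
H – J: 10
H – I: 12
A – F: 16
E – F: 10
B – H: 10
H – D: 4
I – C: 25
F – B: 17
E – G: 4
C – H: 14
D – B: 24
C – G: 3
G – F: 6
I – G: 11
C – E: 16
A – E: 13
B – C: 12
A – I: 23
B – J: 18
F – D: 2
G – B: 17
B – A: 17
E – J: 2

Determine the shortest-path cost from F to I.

Shortest distances from F:
F: 0
D: 2  (via F)
G: 6  (via F)
H: 6  (via D)
C: 9  (via G)
E: 10  (via F)
J: 12  (via F)
A: 16  (via F)
B: 16  (via H)
I: 17  (via G)
Shortest route: F → G → I = 17.

17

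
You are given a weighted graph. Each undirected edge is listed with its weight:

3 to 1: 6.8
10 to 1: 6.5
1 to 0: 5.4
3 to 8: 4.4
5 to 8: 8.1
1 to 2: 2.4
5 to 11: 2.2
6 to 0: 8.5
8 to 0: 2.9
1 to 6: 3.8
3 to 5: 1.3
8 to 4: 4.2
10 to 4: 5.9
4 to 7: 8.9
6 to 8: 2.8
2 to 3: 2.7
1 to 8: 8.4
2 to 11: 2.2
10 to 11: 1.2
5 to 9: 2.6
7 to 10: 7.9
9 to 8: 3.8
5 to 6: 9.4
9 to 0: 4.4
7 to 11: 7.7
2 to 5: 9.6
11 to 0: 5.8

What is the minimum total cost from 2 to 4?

Running Dijkstra from 2:
2: 0
11: 2.2  (via 2)
1: 2.4  (via 2)
3: 2.7  (via 2)
10: 3.4  (via 11)
5: 4  (via 3)
6: 6.2  (via 1)
9: 6.6  (via 5)
8: 7.1  (via 3)
0: 7.8  (via 1)
4: 9.3  (via 10)
Shortest route: 2 → 11 → 10 → 4 = 9.3.

9.3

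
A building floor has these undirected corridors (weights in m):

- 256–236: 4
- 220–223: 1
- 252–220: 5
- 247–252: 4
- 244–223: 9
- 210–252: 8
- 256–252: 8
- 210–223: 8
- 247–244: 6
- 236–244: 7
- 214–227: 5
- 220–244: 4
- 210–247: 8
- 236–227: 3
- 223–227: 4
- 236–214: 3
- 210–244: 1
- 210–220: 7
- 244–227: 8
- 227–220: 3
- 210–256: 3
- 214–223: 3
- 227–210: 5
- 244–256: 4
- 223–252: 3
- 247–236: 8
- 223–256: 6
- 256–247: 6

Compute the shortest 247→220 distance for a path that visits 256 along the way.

Best 247 to 256: 247–256 costing 6
Best 256 to 220: 256–223–220 costing 7
Total via 256: 6 + 7 = 13 m.

13 m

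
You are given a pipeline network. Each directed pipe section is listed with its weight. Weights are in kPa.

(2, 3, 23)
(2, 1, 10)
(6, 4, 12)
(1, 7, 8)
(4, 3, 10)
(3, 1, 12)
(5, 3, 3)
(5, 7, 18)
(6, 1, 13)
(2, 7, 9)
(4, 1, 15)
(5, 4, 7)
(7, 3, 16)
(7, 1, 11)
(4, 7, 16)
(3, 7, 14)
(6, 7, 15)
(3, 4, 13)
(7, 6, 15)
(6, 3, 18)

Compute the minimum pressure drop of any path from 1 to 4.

Compare a few routes:
1–7–6–4: 8+15+12 = 35
1–7–3–4: 8+16+13 = 37
1–7–6–3–4: 8+15+18+13 = 54
The minimum is 35 kPa via 1–7–6–4.

35 kPa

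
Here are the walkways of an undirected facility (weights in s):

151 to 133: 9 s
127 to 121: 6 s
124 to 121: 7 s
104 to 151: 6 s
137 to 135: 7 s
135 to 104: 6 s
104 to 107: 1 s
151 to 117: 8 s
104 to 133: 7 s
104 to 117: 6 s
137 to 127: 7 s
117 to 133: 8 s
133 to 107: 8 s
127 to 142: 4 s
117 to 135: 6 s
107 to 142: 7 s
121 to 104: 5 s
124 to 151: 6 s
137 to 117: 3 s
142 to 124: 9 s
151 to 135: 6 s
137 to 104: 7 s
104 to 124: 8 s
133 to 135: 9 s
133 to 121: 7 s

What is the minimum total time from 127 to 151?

Compare a few routes:
127 → 137 → 117 → 151: 7+3+8 = 18
127 → 121 → 104 → 151: 6+5+6 = 17
The minimum is 17 s via 127 → 121 → 104 → 151.

17 s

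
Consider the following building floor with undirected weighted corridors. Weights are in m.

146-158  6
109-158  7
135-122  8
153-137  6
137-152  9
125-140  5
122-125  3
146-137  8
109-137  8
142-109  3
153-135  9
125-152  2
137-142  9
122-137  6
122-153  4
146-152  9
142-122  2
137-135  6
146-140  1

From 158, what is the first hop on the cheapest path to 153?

Candidate routes:
158 → 146 → 140 → 125 → 122 → 153: 6+1+5+3+4 = 19
158 → 109 → 142 → 122 → 153: 7+3+2+4 = 16
158 → 109 → 137 → 153: 7+8+6 = 21
158 → 146 → 137 → 153: 6+8+6 = 20
The minimum is 16 m via 158 → 109 → 142 → 122 → 153.
So from 158 the first move is to 109.

109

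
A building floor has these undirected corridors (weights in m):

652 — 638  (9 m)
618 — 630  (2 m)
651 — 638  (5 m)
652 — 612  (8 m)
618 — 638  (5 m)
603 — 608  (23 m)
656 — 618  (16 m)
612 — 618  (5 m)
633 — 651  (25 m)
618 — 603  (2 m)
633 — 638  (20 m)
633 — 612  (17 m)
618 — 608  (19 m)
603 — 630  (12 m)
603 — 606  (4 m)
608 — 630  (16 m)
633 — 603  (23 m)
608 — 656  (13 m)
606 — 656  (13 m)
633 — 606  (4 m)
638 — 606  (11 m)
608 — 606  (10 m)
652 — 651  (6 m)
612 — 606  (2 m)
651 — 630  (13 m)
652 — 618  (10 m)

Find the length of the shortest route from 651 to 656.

Running Dijkstra from 651:
651: 0
638: 5  (via 651)
652: 6  (via 651)
618: 10  (via 638)
630: 12  (via 618)
603: 12  (via 618)
612: 14  (via 652)
606: 16  (via 638)
633: 20  (via 606)
608: 26  (via 606)
656: 26  (via 618)
Shortest route: 651 → 638 → 618 → 656 = 26 m.

26 m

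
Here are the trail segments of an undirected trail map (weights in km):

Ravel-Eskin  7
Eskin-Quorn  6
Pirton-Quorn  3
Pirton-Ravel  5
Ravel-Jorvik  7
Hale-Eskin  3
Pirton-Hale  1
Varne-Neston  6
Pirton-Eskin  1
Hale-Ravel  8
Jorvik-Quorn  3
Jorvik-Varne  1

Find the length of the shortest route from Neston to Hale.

14 km

Settle nodes by increasing distance from Neston:
Neston: 0
Varne: 6  (via Neston)
Jorvik: 7  (via Varne)
Quorn: 10  (via Jorvik)
Pirton: 13  (via Quorn)
Eskin: 14  (via Pirton)
Ravel: 14  (via Jorvik)
Hale: 14  (via Pirton)
Shortest route: Neston → Varne → Jorvik → Quorn → Pirton → Hale = 14 km.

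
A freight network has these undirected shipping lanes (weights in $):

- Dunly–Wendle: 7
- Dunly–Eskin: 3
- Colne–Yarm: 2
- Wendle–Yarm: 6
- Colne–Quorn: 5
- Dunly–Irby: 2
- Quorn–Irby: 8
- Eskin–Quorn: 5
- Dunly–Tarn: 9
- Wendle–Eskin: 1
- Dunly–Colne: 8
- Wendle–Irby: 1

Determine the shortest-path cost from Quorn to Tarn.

Settle nodes by increasing distance from Quorn:
Quorn: 0
Eskin: 5  (via Quorn)
Colne: 5  (via Quorn)
Wendle: 6  (via Eskin)
Yarm: 7  (via Colne)
Irby: 7  (via Wendle)
Dunly: 8  (via Eskin)
Tarn: 17  (via Dunly)
Shortest route: Quorn–Eskin–Dunly–Tarn = $17.

$17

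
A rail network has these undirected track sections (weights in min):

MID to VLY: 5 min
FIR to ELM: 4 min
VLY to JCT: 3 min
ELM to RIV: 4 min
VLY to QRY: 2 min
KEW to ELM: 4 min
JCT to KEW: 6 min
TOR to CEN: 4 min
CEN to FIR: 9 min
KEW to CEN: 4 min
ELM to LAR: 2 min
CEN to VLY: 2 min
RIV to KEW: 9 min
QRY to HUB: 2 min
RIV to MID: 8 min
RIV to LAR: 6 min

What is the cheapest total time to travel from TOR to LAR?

14 min

Running Dijkstra from TOR:
TOR: 0
CEN: 4  (via TOR)
VLY: 6  (via CEN)
QRY: 8  (via VLY)
KEW: 8  (via CEN)
JCT: 9  (via VLY)
HUB: 10  (via QRY)
MID: 11  (via VLY)
ELM: 12  (via KEW)
FIR: 13  (via CEN)
LAR: 14  (via ELM)
Shortest route: TOR–CEN–KEW–ELM–LAR = 14 min.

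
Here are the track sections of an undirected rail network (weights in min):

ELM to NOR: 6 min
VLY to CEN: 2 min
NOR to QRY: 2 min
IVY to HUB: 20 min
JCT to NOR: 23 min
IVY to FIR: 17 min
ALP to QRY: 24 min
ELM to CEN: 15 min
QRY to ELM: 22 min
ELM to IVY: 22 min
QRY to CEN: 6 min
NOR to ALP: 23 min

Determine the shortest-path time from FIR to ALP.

Shortest distances from FIR:
FIR: 0
IVY: 17  (via FIR)
HUB: 37  (via IVY)
ELM: 39  (via IVY)
NOR: 45  (via ELM)
QRY: 47  (via NOR)
CEN: 53  (via QRY)
VLY: 55  (via CEN)
ALP: 68  (via NOR)
Shortest route: FIR → IVY → ELM → NOR → ALP = 68 min.

68 min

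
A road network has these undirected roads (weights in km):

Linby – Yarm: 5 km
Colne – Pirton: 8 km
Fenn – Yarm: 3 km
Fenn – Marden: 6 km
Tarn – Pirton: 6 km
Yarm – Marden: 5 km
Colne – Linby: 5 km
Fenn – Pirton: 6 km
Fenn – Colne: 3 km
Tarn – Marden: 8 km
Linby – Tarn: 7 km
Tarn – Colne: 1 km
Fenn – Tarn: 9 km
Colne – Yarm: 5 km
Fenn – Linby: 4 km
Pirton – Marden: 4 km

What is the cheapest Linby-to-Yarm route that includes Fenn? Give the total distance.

Best Linby to Fenn: Linby–Fenn costing 4
Best Fenn to Yarm: Fenn–Yarm costing 3
Total via Fenn: 4 + 3 = 7 km.

7 km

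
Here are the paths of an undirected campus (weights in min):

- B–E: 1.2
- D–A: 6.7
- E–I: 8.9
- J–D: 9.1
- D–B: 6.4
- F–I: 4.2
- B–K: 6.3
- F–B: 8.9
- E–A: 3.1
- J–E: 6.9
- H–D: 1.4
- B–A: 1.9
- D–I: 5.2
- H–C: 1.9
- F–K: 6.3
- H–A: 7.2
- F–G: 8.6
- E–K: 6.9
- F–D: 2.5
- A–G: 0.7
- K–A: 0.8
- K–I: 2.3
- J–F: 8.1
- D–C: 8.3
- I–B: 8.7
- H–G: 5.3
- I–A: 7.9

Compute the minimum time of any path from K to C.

Settle nodes by increasing distance from K:
K: 0
A: 0.8  (via K)
G: 1.5  (via A)
I: 2.3  (via K)
B: 2.7  (via A)
E: 3.9  (via A)
F: 6.3  (via K)
H: 6.8  (via G)
D: 7.5  (via A)
C: 8.7  (via H)
Shortest route: K → A → G → H → C = 8.7 min.

8.7 min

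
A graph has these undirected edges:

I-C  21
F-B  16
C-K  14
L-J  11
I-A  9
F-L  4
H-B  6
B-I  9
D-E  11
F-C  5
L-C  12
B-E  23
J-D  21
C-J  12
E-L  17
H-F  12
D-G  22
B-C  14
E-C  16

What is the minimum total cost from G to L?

Settle nodes by increasing distance from G:
G: 0
D: 22  (via G)
E: 33  (via D)
J: 43  (via D)
C: 49  (via E)
L: 50  (via E)
Shortest route: G → D → E → L = 50.

50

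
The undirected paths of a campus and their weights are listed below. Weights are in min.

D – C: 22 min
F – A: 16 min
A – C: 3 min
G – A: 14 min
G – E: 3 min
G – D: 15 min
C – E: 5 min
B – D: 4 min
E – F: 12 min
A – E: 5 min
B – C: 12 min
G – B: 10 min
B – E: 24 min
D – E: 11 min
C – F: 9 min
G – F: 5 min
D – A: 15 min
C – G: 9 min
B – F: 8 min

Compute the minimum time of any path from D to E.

11 min

Running Dijkstra from D:
D: 0
B: 4  (via D)
E: 11  (via D)
Shortest route: D → E = 11 min.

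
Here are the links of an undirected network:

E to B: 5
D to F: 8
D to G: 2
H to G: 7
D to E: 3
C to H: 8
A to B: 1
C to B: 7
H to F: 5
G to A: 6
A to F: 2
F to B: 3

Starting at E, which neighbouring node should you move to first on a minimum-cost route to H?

Candidate routes:
E → B → F → H: 5+3+5 = 13
E → D → G → H: 3+2+7 = 12
The minimum is 12 via E → D → G → H.
So from E the first move is to D.

D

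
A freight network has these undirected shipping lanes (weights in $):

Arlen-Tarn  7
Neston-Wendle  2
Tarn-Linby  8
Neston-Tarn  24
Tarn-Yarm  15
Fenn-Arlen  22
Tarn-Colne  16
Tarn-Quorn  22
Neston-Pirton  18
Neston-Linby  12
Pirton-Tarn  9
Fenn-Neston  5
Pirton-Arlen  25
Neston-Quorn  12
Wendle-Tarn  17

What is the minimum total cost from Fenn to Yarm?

$39

Running Dijkstra from Fenn:
Fenn: 0
Neston: 5  (via Fenn)
Wendle: 7  (via Neston)
Quorn: 17  (via Neston)
Linby: 17  (via Neston)
Arlen: 22  (via Fenn)
Pirton: 23  (via Neston)
Tarn: 24  (via Wendle)
Yarm: 39  (via Tarn)
Shortest route: Fenn–Neston–Wendle–Tarn–Yarm = $39.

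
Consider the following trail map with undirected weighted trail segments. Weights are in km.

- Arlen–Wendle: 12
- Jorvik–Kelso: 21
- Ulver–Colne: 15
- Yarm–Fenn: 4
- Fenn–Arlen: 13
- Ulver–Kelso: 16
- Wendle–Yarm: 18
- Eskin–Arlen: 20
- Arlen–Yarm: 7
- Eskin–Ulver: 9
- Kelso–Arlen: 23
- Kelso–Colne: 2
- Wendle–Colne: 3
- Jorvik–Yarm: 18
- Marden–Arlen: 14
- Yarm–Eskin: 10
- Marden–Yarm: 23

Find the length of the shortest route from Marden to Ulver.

Candidate routes:
Marden - Arlen - Wendle - Colne - Ulver: 14+12+3+15 = 44
Marden - Arlen - Yarm - Eskin - Ulver: 14+7+10+9 = 40
Marden - Yarm - Eskin - Ulver: 23+10+9 = 42
Marden - Arlen - Eskin - Ulver: 14+20+9 = 43
The minimum is 40 km via Marden - Arlen - Yarm - Eskin - Ulver.

40 km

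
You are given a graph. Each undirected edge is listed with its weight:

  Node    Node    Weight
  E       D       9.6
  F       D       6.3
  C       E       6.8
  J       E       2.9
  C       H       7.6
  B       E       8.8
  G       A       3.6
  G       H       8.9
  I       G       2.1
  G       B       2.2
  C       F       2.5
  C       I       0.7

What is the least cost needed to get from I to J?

Candidate routes:
I - C - F - D - E - J: 0.7+2.5+6.3+9.6+2.9 = 22
I - C - E - J: 0.7+6.8+2.9 = 10.4
I - G - B - E - J: 2.1+2.2+8.8+2.9 = 16
The minimum is 10.4 via I - C - E - J.

10.4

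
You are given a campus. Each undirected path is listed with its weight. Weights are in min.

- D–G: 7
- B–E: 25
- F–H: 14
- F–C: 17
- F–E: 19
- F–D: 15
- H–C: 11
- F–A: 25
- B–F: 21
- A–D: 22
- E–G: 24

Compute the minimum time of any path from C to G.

39 min

Running Dijkstra from C:
C: 0
H: 11  (via C)
F: 17  (via C)
D: 32  (via F)
E: 36  (via F)
B: 38  (via F)
G: 39  (via D)
Shortest route: C → F → D → G = 39 min.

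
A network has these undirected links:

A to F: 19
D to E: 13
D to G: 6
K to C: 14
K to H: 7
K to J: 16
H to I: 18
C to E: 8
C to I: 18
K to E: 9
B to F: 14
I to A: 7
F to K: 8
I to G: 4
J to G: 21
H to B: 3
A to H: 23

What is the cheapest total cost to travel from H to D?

28

Candidate routes:
H → A → I → G → D: 23+7+4+6 = 40
H → I → G → D: 18+4+6 = 28
H → K → E → D: 7+9+13 = 29
The minimum is 28 via H → I → G → D.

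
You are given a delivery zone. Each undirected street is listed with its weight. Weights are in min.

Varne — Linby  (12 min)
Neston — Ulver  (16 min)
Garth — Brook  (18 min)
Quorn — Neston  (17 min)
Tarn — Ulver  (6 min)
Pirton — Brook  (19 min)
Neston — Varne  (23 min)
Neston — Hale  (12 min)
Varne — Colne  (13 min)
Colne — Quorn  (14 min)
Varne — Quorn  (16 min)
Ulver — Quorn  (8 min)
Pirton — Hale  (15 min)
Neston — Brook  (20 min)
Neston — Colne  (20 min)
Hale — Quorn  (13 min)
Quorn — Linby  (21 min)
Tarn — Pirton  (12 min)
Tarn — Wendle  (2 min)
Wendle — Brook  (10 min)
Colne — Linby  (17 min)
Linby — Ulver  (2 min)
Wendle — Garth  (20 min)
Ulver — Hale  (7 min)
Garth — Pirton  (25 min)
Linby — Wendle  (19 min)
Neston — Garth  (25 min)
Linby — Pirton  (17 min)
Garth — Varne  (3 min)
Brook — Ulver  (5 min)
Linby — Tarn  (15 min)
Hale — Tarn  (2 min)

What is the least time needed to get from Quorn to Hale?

13 min

Compare a few routes:
Quorn–Ulver–Tarn–Hale: 8+6+2 = 16
Quorn–Ulver–Hale: 8+7 = 15
Quorn–Hale: 13 = 13
Cheapest is Quorn–Hale at 13 min.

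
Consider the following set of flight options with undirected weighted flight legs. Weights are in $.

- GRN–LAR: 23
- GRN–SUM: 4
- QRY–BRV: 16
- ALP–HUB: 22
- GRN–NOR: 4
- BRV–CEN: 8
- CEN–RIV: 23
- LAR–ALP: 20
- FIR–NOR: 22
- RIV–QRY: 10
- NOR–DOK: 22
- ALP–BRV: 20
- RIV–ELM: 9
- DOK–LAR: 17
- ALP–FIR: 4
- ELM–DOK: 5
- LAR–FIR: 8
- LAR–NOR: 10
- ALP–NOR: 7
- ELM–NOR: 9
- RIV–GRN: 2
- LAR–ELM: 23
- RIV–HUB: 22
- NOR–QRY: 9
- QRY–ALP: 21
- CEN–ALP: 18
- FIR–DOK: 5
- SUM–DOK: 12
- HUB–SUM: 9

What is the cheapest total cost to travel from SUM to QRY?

$16

Enumerating some paths:
SUM → GRN → RIV → QRY: 4+2+10 = 16
SUM → GRN → NOR → QRY: 4+4+9 = 17
Cheapest is SUM → GRN → RIV → QRY at $16.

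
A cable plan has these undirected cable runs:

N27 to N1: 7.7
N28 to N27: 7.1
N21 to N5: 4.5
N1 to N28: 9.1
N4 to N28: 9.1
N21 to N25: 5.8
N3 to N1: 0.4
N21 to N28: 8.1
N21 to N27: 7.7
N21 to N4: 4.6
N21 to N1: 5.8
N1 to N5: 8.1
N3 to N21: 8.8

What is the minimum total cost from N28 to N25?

Enumerating some paths:
N28 - N4 - N21 - N25: 9.1+4.6+5.8 = 19.5
N28 - N27 - N21 - N25: 7.1+7.7+5.8 = 20.6
N28 - N21 - N25: 8.1+5.8 = 13.9
The minimum is 13.9 via N28 - N21 - N25.

13.9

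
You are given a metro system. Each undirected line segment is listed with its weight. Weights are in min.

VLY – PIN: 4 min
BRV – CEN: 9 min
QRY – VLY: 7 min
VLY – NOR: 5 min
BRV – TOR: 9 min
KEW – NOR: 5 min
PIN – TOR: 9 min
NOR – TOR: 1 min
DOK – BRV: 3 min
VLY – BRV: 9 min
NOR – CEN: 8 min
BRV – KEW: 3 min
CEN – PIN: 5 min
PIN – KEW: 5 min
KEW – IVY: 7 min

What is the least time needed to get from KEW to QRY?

16 min

Shortest distances from KEW:
KEW: 0
BRV: 3  (via KEW)
NOR: 5  (via KEW)
PIN: 5  (via KEW)
DOK: 6  (via BRV)
TOR: 6  (via NOR)
IVY: 7  (via KEW)
VLY: 9  (via PIN)
CEN: 10  (via PIN)
QRY: 16  (via VLY)
Shortest route: KEW → PIN → VLY → QRY = 16 min.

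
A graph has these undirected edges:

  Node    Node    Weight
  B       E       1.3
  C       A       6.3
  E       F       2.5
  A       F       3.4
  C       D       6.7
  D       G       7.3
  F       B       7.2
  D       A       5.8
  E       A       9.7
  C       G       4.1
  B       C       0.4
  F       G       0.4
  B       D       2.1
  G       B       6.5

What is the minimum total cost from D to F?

5.9

Candidate routes:
D–B–C–G–F: 2.1+0.4+4.1+0.4 = 7
D–B–E–F: 2.1+1.3+2.5 = 5.9
D–G–F: 7.3+0.4 = 7.7
D–B–G–F: 2.1+6.5+0.4 = 9
The minimum is 5.9 via D–B–E–F.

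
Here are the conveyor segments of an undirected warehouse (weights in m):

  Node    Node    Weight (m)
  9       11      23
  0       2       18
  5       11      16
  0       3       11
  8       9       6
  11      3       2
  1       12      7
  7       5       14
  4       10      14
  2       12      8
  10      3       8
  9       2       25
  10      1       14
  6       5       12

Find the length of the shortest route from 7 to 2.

61 m

Enumerating some paths:
7 - 5 - 11 - 3 - 0 - 2: 14+16+2+11+18 = 61
7 - 5 - 11 - 3 - 10 - 1 - 12 - 2: 14+16+2+8+14+7+8 = 69
The minimum is 61 m via 7 - 5 - 11 - 3 - 0 - 2.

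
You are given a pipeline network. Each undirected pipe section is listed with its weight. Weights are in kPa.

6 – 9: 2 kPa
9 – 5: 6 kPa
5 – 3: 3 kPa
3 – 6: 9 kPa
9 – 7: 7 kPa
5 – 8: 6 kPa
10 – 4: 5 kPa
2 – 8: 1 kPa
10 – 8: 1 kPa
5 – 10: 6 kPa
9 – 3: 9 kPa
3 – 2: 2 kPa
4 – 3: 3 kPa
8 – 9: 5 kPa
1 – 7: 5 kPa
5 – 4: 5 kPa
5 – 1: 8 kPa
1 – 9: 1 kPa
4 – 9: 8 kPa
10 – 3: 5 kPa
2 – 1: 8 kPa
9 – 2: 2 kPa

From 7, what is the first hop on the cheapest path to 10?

Compare a few routes:
7 - 1 - 9 - 2 - 8 - 10: 5+1+2+1+1 = 10
7 - 9 - 2 - 8 - 10: 7+2+1+1 = 11
The minimum is 10 kPa via 7 - 1 - 9 - 2 - 8 - 10.
So from 7 the first move is to 1.

1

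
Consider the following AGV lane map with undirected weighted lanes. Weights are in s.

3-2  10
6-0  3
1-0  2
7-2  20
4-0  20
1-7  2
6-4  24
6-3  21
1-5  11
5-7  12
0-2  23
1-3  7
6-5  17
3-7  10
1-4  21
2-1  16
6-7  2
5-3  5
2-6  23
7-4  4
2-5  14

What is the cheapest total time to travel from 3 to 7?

9 s

Compare a few routes:
3 → 7: 10 = 10
3 → 1 → 7: 7+2 = 9
3 → 1 → 0 → 6 → 7: 7+2+3+2 = 14
The minimum is 9 s via 3 → 1 → 7.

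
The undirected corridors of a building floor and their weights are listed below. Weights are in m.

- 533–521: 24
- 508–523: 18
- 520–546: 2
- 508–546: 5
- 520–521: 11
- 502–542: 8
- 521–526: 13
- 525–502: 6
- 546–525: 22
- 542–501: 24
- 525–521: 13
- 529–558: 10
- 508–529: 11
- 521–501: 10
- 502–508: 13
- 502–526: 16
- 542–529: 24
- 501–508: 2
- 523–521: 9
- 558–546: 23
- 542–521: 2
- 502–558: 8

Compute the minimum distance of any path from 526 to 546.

26 m

Enumerating some paths:
526 → 502 → 508 → 546: 16+13+5 = 34
526 → 521 → 501 → 508 → 546: 13+10+2+5 = 30
526 → 521 → 520 → 546: 13+11+2 = 26
526 → 502 → 542 → 521 → 520 → 546: 16+8+2+11+2 = 39
Cheapest is 526 → 521 → 520 → 546 at 26 m.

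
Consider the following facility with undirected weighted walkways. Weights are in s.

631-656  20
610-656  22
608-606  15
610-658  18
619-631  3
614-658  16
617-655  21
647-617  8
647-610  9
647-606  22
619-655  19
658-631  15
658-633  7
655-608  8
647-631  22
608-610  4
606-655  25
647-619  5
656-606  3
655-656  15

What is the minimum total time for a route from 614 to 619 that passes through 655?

Best 614 to 655: 614–658–610–608–655 costing 46
Shortest 655→619: 655–619 = 19
Total via 655: 46 + 19 = 65 s.

65 s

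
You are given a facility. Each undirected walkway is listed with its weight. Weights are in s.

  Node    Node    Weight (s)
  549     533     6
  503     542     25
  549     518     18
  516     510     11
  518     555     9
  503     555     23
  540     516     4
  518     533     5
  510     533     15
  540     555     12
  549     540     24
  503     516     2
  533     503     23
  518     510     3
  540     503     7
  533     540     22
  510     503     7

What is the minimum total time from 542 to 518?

Settle nodes by increasing distance from 542:
542: 0
503: 25  (via 542)
516: 27  (via 503)
540: 31  (via 516)
510: 32  (via 503)
518: 35  (via 510)
Shortest route: 542–503–510–518 = 35 s.

35 s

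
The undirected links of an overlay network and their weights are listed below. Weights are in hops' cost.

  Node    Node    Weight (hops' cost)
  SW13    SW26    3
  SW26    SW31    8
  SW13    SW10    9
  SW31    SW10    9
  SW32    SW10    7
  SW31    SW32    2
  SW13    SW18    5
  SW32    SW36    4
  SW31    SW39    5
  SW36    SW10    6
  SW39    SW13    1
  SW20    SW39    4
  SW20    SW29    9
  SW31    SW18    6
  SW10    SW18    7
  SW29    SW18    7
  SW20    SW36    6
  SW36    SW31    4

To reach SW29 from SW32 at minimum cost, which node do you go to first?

Candidate routes:
SW32–SW31–SW39–SW13–SW18–SW29: 2+5+1+5+7 = 20
SW32–SW36–SW20–SW29: 4+6+9 = 19
SW32–SW31–SW18–SW29: 2+6+7 = 15
Cheapest is SW32–SW31–SW18–SW29 at 15 hops' cost.
So from SW32 the first move is to SW31.

SW31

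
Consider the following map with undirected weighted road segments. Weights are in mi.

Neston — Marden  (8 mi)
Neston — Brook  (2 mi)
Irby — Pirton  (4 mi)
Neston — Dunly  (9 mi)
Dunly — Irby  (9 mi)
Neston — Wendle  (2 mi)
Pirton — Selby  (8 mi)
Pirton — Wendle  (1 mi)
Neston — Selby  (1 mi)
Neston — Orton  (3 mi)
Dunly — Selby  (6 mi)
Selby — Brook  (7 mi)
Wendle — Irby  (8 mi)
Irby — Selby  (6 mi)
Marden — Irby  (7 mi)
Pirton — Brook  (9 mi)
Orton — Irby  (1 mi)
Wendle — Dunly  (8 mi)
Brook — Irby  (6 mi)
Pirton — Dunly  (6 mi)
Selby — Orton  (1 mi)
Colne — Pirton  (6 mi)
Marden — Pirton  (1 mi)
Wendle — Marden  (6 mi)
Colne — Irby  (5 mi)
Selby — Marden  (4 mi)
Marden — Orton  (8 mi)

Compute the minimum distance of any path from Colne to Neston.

8 mi

Compare a few routes:
Colne–Irby–Orton–Neston: 5+1+3 = 9
Colne–Pirton–Wendle–Neston: 6+1+2 = 9
Colne–Irby–Orton–Selby–Neston: 5+1+1+1 = 8
The minimum is 8 mi via Colne–Irby–Orton–Selby–Neston.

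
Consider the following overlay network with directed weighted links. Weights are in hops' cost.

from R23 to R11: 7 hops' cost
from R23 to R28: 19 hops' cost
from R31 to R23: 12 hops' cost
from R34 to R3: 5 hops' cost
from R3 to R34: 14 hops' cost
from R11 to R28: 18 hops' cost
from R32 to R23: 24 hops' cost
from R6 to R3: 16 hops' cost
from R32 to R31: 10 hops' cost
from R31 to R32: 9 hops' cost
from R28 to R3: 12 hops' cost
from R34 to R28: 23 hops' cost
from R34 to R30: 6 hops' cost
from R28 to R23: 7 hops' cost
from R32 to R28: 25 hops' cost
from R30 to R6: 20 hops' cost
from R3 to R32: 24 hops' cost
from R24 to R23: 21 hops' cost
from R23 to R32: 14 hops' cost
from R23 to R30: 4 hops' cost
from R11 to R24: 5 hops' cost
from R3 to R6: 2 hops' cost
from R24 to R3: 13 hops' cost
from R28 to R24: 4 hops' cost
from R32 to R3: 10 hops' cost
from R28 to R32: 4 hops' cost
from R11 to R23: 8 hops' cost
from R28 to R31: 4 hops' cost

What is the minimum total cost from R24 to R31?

Running Dijkstra from R24:
R24: 0
R3: 13  (via R24)
R6: 15  (via R3)
R23: 21  (via R24)
R30: 25  (via R23)
R34: 27  (via R3)
R11: 28  (via R23)
R32: 35  (via R23)
R28: 40  (via R23)
R31: 44  (via R28)
Shortest route: R24 → R23 → R28 → R31 = 44 hops' cost.

44 hops' cost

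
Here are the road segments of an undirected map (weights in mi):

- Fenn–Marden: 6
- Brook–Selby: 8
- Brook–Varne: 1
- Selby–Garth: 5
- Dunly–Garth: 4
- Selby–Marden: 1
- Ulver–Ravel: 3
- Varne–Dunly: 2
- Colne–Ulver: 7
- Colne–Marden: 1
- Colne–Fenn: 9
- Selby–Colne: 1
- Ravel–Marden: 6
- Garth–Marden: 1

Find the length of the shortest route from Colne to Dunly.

6 mi

Settle nodes by increasing distance from Colne:
Colne: 0
Marden: 1  (via Colne)
Selby: 1  (via Colne)
Garth: 2  (via Marden)
Dunly: 6  (via Garth)
Shortest route: Colne → Marden → Garth → Dunly = 6 mi.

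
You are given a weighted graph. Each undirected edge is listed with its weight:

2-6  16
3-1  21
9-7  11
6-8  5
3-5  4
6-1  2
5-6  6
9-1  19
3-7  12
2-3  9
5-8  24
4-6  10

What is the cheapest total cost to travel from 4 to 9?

Shortest distances from 4:
4: 0
6: 10  (via 4)
1: 12  (via 6)
8: 15  (via 6)
5: 16  (via 6)
3: 20  (via 5)
2: 26  (via 6)
9: 31  (via 1)
Shortest route: 4–6–1–9 = 31.

31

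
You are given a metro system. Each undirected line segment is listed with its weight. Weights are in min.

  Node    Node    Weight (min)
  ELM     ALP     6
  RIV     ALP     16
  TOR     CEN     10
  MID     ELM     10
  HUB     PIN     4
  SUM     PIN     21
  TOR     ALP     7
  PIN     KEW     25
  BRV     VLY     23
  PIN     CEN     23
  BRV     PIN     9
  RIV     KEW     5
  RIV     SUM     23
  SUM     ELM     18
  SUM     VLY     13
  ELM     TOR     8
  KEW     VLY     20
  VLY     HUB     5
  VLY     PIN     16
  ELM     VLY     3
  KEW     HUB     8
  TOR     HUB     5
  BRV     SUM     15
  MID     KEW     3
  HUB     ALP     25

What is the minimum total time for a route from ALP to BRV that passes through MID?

40 min

Best ALP to MID: ALP–ELM–MID costing 16
Shortest MID→BRV: MID–KEW–HUB–PIN–BRV = 24
Total via MID: 16 + 24 = 40 min.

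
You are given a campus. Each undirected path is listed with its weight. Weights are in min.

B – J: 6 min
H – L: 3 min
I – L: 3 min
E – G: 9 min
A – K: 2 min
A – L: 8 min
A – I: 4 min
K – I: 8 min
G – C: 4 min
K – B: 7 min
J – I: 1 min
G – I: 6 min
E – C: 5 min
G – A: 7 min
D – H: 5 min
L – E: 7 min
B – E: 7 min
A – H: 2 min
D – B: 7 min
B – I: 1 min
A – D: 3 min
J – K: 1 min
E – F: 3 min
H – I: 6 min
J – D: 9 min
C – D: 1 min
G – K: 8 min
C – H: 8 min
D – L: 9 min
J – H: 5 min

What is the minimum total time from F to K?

Enumerating some paths:
F → E → L → I → J → K: 3+7+3+1+1 = 15
F → E → C → D → A → K: 3+5+1+3+2 = 14
F → E → B → I → J → K: 3+7+1+1+1 = 13
Cheapest is F → E → B → I → J → K at 13 min.

13 min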